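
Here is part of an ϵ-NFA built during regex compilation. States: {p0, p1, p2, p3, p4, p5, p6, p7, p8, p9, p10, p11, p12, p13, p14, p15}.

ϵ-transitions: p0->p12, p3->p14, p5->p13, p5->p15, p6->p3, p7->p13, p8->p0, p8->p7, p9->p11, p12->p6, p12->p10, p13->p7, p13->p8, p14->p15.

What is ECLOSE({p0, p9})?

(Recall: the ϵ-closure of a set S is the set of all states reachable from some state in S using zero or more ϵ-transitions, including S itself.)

{p0, p3, p6, p9, p10, p11, p12, p14, p15}

Start with {p0, p9}.
From p0 via ϵ: add p12.
From p9 via ϵ: add p11.
From p12 via ϵ: add p6, p10.
From p6 via ϵ: add p3.
From p3 via ϵ: add p14.
From p14 via ϵ: add p15.
No new states can be added; the closed set is {p0, p3, p6, p9, p10, p11, p12, p14, p15}.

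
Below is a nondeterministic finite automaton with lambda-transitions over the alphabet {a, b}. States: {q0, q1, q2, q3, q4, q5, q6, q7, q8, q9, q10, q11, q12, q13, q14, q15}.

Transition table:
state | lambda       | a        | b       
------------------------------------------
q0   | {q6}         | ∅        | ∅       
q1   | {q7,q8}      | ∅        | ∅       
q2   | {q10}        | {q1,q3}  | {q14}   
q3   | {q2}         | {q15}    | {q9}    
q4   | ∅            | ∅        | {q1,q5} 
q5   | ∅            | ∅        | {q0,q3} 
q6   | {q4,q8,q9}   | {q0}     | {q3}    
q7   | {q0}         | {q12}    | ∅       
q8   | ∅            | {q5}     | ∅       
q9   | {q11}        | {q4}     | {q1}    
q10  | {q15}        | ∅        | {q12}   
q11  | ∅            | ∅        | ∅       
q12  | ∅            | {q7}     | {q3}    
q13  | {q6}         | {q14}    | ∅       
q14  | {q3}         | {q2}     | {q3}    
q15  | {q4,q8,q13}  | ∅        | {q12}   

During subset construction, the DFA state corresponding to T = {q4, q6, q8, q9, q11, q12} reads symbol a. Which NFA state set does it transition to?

q6 on a → {q0}.
q8 on a → {q5}.
q9 on a → {q4}.
q12 on a → {q7}.
No a-transition from q4, q11.
Union after reading a: {q0, q4, q5, q7}.
Now take the lambda-closure:
From q0 via lambda: add q6.
From q6 via lambda: add q8, q9.
From q9 via lambda: add q11.
No new states can be added; the closed set is {q0, q4, q5, q6, q7, q8, q9, q11}.

{q0, q4, q5, q6, q7, q8, q9, q11}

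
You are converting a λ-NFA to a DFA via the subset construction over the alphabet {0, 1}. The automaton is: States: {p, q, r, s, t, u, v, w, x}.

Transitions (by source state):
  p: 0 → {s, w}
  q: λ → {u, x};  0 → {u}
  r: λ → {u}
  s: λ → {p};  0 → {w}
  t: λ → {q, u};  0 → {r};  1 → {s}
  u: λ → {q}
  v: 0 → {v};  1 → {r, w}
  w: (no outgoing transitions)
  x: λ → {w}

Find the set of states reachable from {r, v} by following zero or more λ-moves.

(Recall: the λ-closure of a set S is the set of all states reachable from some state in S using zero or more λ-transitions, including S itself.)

{q, r, u, v, w, x}

Start with {r, v}.
From r via λ: add u.
From u via λ: add q.
From q via λ: add x.
From x via λ: add w.
No new states can be added; the closed set is {q, r, u, v, w, x}.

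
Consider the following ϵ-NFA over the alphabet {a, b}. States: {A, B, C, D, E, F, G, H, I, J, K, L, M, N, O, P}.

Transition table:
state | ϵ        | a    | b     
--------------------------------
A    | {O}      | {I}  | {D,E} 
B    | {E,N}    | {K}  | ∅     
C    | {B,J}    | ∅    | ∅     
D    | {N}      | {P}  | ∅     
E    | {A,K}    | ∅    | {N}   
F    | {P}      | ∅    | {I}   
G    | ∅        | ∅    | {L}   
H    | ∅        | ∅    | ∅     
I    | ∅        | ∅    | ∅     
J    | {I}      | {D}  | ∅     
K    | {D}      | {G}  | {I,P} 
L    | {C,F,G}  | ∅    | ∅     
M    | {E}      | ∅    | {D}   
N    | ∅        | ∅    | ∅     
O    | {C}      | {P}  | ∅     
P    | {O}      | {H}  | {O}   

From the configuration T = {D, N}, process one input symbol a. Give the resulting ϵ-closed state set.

{A, B, C, D, E, I, J, K, N, O, P}

D on a → {P}.
No a-transition from N.
Union after reading a: {P}.
Now take the ϵ-closure:
From P via ϵ: add O.
From O via ϵ: add C.
From C via ϵ: add B, J.
From B via ϵ: add E, N.
From J via ϵ: add I.
From E via ϵ: add A, K.
From K via ϵ: add D.
No new states can be added; the closed set is {A, B, C, D, E, I, J, K, N, O, P}.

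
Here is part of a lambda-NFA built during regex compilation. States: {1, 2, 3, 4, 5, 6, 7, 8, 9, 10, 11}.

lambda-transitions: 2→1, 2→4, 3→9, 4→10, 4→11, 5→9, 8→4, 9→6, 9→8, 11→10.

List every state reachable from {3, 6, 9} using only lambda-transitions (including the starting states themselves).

{3, 4, 6, 8, 9, 10, 11}

Start with {3, 6, 9}.
From 9 via lambda: add 8.
From 8 via lambda: add 4.
From 4 via lambda: add 10, 11.
No new states can be added; the closed set is {3, 4, 6, 8, 9, 10, 11}.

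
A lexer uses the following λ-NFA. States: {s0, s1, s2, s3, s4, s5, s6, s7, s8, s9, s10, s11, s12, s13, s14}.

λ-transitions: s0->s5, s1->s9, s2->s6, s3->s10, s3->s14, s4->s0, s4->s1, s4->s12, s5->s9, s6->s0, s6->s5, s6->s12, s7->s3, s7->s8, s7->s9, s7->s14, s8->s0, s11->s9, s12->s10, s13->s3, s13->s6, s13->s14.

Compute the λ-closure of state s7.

{s0, s3, s5, s7, s8, s9, s10, s14}

Start with {s7}.
From s7 via λ: add s3, s8, s9, s14.
From s3 via λ: add s10.
From s8 via λ: add s0.
From s0 via λ: add s5.
No new states can be added; the closed set is {s0, s3, s5, s7, s8, s9, s10, s14}.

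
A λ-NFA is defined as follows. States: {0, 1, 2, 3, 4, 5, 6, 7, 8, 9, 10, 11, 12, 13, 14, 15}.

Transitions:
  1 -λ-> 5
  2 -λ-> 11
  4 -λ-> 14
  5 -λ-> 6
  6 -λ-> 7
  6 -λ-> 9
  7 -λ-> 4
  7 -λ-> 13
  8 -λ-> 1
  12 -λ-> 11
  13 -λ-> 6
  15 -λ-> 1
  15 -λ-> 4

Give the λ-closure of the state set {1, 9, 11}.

{1, 4, 5, 6, 7, 9, 11, 13, 14}

Start with {1, 9, 11}.
From 1 via λ: add 5.
From 5 via λ: add 6.
From 6 via λ: add 7.
From 7 via λ: add 4, 13.
From 4 via λ: add 14.
No new states can be added; the closed set is {1, 4, 5, 6, 7, 9, 11, 13, 14}.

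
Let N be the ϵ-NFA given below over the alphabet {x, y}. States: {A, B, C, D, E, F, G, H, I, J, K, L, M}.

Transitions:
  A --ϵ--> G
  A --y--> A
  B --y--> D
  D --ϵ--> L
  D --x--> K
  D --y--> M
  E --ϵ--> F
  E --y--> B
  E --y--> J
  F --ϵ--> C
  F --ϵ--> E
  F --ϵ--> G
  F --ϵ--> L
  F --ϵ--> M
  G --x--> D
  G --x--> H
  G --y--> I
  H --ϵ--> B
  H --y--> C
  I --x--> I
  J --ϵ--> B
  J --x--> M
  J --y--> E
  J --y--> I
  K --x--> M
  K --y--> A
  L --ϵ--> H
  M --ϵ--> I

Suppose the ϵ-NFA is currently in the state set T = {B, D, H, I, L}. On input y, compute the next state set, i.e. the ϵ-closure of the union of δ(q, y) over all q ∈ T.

B on y → {D}.
D on y → {M}.
H on y → {C}.
No y-transition from I, L.
Union after reading y: {C, D, M}.
Now take the ϵ-closure:
From D via ϵ: add L.
From M via ϵ: add I.
From L via ϵ: add H.
From H via ϵ: add B.
No new states can be added; the closed set is {B, C, D, H, I, L, M}.

{B, C, D, H, I, L, M}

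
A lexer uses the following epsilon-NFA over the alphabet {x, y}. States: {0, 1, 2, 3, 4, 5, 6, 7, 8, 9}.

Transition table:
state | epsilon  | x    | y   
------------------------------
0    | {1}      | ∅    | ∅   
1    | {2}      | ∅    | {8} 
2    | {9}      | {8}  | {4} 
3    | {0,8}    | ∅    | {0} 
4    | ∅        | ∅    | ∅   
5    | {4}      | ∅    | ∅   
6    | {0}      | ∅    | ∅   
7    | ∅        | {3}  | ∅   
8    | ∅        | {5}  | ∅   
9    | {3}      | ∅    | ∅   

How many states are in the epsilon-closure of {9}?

6

Start with {9}.
From 9 via epsilon: add 3.
From 3 via epsilon: add 0, 8.
From 0 via epsilon: add 1.
From 1 via epsilon: add 2.
epsilon-closure = {0, 1, 2, 3, 8, 9}, which has 6 states.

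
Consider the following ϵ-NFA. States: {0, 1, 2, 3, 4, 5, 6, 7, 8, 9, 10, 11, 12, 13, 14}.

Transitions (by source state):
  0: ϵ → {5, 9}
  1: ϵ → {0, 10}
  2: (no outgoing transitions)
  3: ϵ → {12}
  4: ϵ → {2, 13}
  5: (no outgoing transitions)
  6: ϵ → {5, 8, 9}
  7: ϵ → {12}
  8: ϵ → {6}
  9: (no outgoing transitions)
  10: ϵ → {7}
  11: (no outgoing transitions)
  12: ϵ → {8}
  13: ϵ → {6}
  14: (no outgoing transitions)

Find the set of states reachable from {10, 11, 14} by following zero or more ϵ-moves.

Start with {10, 11, 14}.
From 10 via ϵ: add 7.
From 7 via ϵ: add 12.
From 12 via ϵ: add 8.
From 8 via ϵ: add 6.
From 6 via ϵ: add 5, 9.
No new states can be added; the closed set is {5, 6, 7, 8, 9, 10, 11, 12, 14}.

{5, 6, 7, 8, 9, 10, 11, 12, 14}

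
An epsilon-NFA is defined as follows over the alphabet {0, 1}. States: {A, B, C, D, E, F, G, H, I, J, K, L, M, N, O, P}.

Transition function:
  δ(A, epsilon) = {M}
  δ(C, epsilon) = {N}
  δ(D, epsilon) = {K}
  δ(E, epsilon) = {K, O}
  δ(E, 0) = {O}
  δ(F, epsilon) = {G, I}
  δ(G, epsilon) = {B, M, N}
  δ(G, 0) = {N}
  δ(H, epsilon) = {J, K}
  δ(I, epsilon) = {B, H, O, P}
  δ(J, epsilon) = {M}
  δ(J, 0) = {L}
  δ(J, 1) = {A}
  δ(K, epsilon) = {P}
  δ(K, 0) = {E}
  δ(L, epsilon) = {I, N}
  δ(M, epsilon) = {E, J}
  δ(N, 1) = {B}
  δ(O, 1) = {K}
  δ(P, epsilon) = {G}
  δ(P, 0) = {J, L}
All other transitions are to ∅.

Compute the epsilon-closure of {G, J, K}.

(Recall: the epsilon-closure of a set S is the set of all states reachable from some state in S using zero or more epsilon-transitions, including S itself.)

Start with {G, J, K}.
From G via epsilon: add B, M, N.
From K via epsilon: add P.
From M via epsilon: add E.
From E via epsilon: add O.
No new states can be added; the closed set is {B, E, G, J, K, M, N, O, P}.

{B, E, G, J, K, M, N, O, P}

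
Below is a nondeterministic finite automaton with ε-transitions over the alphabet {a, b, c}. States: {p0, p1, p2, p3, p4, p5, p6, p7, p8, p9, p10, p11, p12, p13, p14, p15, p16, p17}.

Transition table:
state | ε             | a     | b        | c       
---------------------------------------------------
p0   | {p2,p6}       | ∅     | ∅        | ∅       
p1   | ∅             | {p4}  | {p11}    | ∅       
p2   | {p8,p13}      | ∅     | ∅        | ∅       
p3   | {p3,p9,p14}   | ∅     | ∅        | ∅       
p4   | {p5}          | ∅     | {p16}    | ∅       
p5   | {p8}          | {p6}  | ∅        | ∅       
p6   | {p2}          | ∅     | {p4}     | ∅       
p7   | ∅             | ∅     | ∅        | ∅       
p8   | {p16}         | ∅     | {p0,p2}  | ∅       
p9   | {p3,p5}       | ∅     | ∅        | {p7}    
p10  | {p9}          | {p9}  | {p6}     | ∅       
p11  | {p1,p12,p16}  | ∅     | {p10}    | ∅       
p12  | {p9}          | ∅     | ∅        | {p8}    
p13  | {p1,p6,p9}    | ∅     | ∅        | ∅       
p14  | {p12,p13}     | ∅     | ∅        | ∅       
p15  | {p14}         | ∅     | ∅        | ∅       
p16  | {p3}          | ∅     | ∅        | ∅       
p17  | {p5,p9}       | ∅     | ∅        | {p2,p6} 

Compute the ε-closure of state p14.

{p1, p2, p3, p5, p6, p8, p9, p12, p13, p14, p16}

Start with {p14}.
From p14 via ε: add p12, p13.
From p12 via ε: add p9.
From p13 via ε: add p1, p6.
From p6 via ε: add p2.
From p9 via ε: add p3, p5.
From p2 via ε: add p8.
From p8 via ε: add p16.
No new states can be added; the closed set is {p1, p2, p3, p5, p6, p8, p9, p12, p13, p14, p16}.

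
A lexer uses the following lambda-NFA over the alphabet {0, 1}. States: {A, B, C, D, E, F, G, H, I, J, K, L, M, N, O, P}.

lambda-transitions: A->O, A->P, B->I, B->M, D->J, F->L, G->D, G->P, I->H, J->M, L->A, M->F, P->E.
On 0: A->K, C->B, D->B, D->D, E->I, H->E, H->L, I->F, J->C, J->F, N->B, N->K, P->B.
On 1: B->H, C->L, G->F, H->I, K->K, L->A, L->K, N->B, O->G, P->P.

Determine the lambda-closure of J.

{A, E, F, J, L, M, O, P}

Start with {J}.
From J via lambda: add M.
From M via lambda: add F.
From F via lambda: add L.
From L via lambda: add A.
From A via lambda: add O, P.
From P via lambda: add E.
No new states can be added; the closed set is {A, E, F, J, L, M, O, P}.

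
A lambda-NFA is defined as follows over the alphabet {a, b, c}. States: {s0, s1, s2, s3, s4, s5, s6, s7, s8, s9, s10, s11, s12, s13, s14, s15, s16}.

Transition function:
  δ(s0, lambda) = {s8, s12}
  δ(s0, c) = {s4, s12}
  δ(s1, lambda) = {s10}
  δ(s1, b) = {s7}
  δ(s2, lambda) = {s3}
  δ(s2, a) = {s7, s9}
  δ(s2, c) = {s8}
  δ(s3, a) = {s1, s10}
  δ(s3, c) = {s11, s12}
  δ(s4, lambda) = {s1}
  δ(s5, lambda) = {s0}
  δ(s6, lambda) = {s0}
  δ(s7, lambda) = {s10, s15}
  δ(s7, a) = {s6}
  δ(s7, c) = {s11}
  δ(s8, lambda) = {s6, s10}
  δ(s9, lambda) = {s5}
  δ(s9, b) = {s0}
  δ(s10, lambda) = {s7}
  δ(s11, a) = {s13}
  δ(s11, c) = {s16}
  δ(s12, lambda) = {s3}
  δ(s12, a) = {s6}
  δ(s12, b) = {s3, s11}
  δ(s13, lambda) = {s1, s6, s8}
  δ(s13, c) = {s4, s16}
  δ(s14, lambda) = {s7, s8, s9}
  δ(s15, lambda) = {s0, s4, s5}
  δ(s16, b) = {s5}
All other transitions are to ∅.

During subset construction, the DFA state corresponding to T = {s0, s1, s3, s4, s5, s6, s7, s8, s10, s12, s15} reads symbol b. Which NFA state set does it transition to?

{s0, s1, s3, s4, s5, s6, s7, s8, s10, s11, s12, s15}

s1 on b → {s7}.
s12 on b → {s3, s11}.
No b-transition from s0, s3, s4, s5, s6, s7, s8, s10, s15.
Union after reading b: {s3, s7, s11}.
Now take the lambda-closure:
From s7 via lambda: add s10, s15.
From s15 via lambda: add s0, s4, s5.
From s0 via lambda: add s8, s12.
From s4 via lambda: add s1.
From s8 via lambda: add s6.
No new states can be added; the closed set is {s0, s1, s3, s4, s5, s6, s7, s8, s10, s11, s12, s15}.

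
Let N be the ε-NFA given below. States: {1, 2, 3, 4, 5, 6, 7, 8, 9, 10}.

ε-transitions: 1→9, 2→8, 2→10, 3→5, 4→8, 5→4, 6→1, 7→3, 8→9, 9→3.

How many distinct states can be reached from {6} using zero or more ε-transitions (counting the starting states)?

7

Start with {6}.
From 6 via ε: add 1.
From 1 via ε: add 9.
From 9 via ε: add 3.
From 3 via ε: add 5.
From 5 via ε: add 4.
From 4 via ε: add 8.
ε-closure = {1, 3, 4, 5, 6, 8, 9}, which has 7 states.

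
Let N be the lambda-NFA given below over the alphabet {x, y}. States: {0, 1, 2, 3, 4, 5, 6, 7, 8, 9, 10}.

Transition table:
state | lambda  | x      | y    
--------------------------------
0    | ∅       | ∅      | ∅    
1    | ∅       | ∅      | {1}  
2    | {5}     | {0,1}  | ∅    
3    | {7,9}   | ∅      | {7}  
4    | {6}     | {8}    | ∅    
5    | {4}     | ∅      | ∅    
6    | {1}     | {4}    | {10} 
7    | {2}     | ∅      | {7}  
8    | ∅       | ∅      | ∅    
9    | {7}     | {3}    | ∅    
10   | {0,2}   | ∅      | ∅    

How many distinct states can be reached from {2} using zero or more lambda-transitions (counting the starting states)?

Start with {2}.
From 2 via lambda: add 5.
From 5 via lambda: add 4.
From 4 via lambda: add 6.
From 6 via lambda: add 1.
lambda-closure = {1, 2, 4, 5, 6}, which has 5 states.

5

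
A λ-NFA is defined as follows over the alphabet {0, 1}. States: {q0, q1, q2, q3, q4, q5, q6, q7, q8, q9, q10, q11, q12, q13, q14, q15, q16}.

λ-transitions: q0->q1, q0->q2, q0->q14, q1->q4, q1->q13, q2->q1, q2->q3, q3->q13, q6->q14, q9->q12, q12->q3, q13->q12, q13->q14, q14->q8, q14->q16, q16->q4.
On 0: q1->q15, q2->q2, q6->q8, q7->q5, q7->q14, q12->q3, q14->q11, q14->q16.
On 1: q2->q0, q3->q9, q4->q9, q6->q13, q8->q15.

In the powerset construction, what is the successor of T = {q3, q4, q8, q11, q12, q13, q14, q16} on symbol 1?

q3 on 1 → {q9}.
q4 on 1 → {q9}.
q8 on 1 → {q15}.
No 1-transition from q11, q12, q13, q14, q16.
Union after reading 1: {q9, q15}.
Now take the λ-closure:
From q9 via λ: add q12.
From q12 via λ: add q3.
From q3 via λ: add q13.
From q13 via λ: add q14.
From q14 via λ: add q8, q16.
From q16 via λ: add q4.
No new states can be added; the closed set is {q3, q4, q8, q9, q12, q13, q14, q15, q16}.

{q3, q4, q8, q9, q12, q13, q14, q15, q16}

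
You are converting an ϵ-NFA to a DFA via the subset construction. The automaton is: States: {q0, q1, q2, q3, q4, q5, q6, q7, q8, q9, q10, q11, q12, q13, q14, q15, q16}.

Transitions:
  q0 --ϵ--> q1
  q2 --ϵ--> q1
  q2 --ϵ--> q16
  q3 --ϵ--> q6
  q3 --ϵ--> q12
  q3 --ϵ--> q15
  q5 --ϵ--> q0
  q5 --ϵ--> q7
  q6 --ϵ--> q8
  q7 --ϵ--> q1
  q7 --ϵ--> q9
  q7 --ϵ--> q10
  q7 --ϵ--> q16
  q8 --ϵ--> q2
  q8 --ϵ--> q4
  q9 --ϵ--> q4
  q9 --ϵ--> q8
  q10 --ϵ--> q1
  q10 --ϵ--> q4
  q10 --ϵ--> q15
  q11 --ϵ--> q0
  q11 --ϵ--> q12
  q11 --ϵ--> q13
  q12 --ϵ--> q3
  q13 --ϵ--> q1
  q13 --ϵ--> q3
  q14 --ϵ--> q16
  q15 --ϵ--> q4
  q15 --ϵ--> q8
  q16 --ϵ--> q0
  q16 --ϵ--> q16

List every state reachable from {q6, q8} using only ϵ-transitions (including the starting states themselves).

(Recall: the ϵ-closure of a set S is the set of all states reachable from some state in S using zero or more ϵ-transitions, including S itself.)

Start with {q6, q8}.
From q8 via ϵ: add q2, q4.
From q2 via ϵ: add q1, q16.
From q16 via ϵ: add q0.
No new states can be added; the closed set is {q0, q1, q2, q4, q6, q8, q16}.

{q0, q1, q2, q4, q6, q8, q16}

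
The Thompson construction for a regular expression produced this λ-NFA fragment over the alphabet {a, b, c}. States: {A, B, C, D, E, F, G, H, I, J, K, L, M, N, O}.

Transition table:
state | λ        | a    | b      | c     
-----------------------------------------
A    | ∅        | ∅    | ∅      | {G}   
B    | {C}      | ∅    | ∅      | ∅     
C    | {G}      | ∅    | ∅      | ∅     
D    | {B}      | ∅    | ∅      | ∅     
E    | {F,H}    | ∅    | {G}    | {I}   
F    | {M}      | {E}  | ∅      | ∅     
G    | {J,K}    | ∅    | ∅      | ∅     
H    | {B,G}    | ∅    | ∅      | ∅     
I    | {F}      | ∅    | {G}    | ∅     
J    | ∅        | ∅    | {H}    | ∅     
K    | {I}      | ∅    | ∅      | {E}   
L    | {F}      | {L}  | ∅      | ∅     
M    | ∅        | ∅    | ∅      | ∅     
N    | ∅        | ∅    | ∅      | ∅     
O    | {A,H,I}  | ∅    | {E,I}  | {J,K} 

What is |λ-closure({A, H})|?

Start with {A, H}.
From H via λ: add B, G.
From B via λ: add C.
From G via λ: add J, K.
From K via λ: add I.
From I via λ: add F.
From F via λ: add M.
λ-closure = {A, B, C, F, G, H, I, J, K, M}, which has 10 states.

10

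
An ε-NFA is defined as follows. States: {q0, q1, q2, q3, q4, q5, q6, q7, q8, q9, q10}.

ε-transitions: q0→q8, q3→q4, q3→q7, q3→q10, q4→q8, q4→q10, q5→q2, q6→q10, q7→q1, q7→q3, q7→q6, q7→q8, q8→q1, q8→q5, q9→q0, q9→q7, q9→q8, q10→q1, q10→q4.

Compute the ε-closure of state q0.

{q0, q1, q2, q5, q8}

Start with {q0}.
From q0 via ε: add q8.
From q8 via ε: add q1, q5.
From q5 via ε: add q2.
No new states can be added; the closed set is {q0, q1, q2, q5, q8}.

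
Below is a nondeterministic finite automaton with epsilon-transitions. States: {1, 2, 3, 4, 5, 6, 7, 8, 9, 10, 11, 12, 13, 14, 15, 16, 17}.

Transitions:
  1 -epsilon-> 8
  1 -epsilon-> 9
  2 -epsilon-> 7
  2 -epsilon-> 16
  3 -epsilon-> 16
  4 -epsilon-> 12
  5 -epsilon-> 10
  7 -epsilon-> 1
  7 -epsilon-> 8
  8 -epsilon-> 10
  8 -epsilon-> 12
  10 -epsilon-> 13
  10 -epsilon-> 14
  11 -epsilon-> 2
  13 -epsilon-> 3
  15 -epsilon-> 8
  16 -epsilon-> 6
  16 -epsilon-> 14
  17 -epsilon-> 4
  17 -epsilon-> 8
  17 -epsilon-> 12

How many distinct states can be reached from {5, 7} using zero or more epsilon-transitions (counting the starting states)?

12

Start with {5, 7}.
From 5 via epsilon: add 10.
From 7 via epsilon: add 1, 8.
From 1 via epsilon: add 9.
From 8 via epsilon: add 12.
From 10 via epsilon: add 13, 14.
From 13 via epsilon: add 3.
From 3 via epsilon: add 16.
From 16 via epsilon: add 6.
epsilon-closure = {1, 3, 5, 6, 7, 8, 9, 10, 12, 13, 14, 16}, which has 12 states.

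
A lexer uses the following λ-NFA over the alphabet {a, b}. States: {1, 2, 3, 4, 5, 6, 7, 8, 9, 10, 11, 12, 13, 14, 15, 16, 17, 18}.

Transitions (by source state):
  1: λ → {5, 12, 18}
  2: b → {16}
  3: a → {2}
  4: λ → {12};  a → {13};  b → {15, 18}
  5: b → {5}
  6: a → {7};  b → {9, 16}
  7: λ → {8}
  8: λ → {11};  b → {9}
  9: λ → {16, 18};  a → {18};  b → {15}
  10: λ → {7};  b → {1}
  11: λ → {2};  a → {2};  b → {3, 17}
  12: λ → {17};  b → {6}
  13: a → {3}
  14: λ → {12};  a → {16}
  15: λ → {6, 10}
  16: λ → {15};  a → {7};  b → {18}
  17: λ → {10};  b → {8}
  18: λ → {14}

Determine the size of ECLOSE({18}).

Start with {18}.
From 18 via λ: add 14.
From 14 via λ: add 12.
From 12 via λ: add 17.
From 17 via λ: add 10.
From 10 via λ: add 7.
From 7 via λ: add 8.
From 8 via λ: add 11.
From 11 via λ: add 2.
λ-closure = {2, 7, 8, 10, 11, 12, 14, 17, 18}, which has 9 states.

9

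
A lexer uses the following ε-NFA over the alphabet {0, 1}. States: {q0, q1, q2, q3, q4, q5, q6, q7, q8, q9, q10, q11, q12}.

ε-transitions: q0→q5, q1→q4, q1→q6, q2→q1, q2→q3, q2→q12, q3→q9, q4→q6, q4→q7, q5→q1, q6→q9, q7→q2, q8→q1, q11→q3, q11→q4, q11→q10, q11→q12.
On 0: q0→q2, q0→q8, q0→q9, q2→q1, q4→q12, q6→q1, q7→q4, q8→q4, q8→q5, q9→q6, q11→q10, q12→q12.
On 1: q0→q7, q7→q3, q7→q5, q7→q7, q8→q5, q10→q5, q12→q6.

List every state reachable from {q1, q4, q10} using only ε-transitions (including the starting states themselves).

{q1, q2, q3, q4, q6, q7, q9, q10, q12}

Start with {q1, q4, q10}.
From q1 via ε: add q6.
From q4 via ε: add q7.
From q6 via ε: add q9.
From q7 via ε: add q2.
From q2 via ε: add q3, q12.
No new states can be added; the closed set is {q1, q2, q3, q4, q6, q7, q9, q10, q12}.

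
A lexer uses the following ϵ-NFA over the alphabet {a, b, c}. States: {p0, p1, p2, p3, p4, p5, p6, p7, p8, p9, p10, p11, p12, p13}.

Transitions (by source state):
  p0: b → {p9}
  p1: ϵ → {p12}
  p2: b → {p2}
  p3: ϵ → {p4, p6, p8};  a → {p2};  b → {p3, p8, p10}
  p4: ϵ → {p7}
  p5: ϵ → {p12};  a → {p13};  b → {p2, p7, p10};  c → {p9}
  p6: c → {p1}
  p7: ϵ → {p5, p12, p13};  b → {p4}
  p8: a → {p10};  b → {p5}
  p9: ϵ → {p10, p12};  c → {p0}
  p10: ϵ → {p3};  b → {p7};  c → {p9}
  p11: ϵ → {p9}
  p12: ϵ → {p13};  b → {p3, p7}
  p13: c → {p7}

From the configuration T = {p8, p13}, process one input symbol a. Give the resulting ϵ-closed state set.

{p3, p4, p5, p6, p7, p8, p10, p12, p13}

p8 on a → {p10}.
No a-transition from p13.
Union after reading a: {p10}.
Now take the ϵ-closure:
From p10 via ϵ: add p3.
From p3 via ϵ: add p4, p6, p8.
From p4 via ϵ: add p7.
From p7 via ϵ: add p5, p12, p13.
No new states can be added; the closed set is {p3, p4, p5, p6, p7, p8, p10, p12, p13}.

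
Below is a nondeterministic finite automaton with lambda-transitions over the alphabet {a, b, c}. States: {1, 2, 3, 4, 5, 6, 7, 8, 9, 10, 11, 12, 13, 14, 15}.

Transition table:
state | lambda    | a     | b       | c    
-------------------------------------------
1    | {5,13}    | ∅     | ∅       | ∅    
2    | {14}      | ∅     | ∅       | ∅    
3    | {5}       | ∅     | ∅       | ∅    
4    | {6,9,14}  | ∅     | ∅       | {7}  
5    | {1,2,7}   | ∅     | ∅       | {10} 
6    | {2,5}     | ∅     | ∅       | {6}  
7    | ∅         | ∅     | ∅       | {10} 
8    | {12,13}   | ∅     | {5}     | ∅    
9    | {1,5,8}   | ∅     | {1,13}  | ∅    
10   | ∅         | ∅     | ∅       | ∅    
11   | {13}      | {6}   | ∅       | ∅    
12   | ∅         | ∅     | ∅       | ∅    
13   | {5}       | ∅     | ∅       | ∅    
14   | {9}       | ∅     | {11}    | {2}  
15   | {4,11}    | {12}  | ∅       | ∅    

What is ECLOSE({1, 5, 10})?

Start with {1, 5, 10}.
From 1 via lambda: add 13.
From 5 via lambda: add 2, 7.
From 2 via lambda: add 14.
From 14 via lambda: add 9.
From 9 via lambda: add 8.
From 8 via lambda: add 12.
No new states can be added; the closed set is {1, 2, 5, 7, 8, 9, 10, 12, 13, 14}.

{1, 2, 5, 7, 8, 9, 10, 12, 13, 14}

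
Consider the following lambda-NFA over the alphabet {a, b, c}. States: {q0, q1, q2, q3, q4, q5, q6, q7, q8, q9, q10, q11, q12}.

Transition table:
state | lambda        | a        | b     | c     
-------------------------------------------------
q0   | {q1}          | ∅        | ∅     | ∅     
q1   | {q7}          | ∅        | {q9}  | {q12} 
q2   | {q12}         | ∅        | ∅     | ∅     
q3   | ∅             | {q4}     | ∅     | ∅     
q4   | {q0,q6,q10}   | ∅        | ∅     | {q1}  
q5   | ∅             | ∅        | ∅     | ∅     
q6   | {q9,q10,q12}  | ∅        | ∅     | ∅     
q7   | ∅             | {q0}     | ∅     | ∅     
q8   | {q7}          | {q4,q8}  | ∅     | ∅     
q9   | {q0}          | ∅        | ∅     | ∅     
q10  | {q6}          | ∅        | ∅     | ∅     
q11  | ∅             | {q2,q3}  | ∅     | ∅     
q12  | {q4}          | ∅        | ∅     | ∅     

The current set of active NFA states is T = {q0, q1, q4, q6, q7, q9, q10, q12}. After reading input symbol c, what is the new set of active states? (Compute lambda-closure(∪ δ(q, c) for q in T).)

q1 on c → {q12}.
q4 on c → {q1}.
No c-transition from q0, q6, q7, q9, q10, q12.
Union after reading c: {q1, q12}.
Now take the lambda-closure:
From q1 via lambda: add q7.
From q12 via lambda: add q4.
From q4 via lambda: add q0, q6, q10.
From q6 via lambda: add q9.
No new states can be added; the closed set is {q0, q1, q4, q6, q7, q9, q10, q12}.

{q0, q1, q4, q6, q7, q9, q10, q12}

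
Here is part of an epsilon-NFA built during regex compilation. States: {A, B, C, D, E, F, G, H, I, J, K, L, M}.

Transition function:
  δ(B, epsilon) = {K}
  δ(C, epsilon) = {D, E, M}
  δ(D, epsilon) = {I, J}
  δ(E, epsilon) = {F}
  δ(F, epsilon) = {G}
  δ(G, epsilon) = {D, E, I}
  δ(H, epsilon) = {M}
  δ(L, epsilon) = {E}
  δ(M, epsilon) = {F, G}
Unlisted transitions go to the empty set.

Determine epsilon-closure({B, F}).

Start with {B, F}.
From B via epsilon: add K.
From F via epsilon: add G.
From G via epsilon: add D, E, I.
From D via epsilon: add J.
No new states can be added; the closed set is {B, D, E, F, G, I, J, K}.

{B, D, E, F, G, I, J, K}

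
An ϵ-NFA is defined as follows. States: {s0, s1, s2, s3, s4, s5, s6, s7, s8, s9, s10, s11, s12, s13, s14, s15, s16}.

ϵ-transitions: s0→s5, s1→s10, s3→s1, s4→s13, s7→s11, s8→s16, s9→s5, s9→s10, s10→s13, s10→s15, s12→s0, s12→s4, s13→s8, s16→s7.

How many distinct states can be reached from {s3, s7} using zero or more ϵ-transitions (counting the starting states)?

9

Start with {s3, s7}.
From s3 via ϵ: add s1.
From s7 via ϵ: add s11.
From s1 via ϵ: add s10.
From s10 via ϵ: add s13, s15.
From s13 via ϵ: add s8.
From s8 via ϵ: add s16.
ϵ-closure = {s1, s3, s7, s8, s10, s11, s13, s15, s16}, which has 9 states.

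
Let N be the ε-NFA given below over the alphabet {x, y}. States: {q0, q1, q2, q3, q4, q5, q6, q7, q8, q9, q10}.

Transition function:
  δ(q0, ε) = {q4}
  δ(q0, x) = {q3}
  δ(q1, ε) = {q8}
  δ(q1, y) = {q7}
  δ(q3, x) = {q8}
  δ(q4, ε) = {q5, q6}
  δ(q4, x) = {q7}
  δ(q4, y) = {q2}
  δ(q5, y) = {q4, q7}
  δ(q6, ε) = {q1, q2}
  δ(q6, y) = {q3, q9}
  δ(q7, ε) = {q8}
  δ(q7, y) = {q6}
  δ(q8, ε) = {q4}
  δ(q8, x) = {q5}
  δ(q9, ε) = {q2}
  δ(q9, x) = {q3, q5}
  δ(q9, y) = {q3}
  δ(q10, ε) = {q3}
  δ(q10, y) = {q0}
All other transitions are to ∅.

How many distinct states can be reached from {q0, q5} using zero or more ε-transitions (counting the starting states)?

7

Start with {q0, q5}.
From q0 via ε: add q4.
From q4 via ε: add q6.
From q6 via ε: add q1, q2.
From q1 via ε: add q8.
ε-closure = {q0, q1, q2, q4, q5, q6, q8}, which has 7 states.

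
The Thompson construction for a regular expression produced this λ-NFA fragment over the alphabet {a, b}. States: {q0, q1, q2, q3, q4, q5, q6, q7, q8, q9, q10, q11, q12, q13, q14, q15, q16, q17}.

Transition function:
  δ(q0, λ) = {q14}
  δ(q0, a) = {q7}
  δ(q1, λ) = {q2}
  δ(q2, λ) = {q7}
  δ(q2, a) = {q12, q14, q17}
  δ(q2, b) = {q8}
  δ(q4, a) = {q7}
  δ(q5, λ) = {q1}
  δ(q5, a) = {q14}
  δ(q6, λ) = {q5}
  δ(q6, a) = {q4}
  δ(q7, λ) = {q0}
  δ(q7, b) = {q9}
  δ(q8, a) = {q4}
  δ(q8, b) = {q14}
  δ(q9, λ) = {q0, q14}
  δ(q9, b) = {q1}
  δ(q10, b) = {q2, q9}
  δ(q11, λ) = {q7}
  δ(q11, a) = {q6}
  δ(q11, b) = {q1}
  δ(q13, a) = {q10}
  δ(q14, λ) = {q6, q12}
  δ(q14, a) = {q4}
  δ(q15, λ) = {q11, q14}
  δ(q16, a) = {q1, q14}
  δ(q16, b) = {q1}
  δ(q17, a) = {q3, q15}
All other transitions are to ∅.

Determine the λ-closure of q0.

Start with {q0}.
From q0 via λ: add q14.
From q14 via λ: add q6, q12.
From q6 via λ: add q5.
From q5 via λ: add q1.
From q1 via λ: add q2.
From q2 via λ: add q7.
No new states can be added; the closed set is {q0, q1, q2, q5, q6, q7, q12, q14}.

{q0, q1, q2, q5, q6, q7, q12, q14}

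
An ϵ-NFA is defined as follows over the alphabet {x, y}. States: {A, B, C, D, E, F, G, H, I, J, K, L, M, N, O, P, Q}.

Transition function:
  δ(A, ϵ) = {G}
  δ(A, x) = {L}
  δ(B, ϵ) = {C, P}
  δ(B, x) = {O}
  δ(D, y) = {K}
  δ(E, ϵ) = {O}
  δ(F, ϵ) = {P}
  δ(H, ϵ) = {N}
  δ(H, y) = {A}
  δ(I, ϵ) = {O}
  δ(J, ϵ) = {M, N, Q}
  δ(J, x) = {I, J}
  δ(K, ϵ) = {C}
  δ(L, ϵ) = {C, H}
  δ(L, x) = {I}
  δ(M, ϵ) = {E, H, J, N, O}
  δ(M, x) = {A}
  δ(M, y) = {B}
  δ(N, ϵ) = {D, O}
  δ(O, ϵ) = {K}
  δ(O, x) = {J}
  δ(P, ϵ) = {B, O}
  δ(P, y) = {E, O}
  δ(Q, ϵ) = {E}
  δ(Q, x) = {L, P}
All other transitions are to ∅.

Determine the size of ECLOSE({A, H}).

Start with {A, H}.
From A via ϵ: add G.
From H via ϵ: add N.
From N via ϵ: add D, O.
From O via ϵ: add K.
From K via ϵ: add C.
ϵ-closure = {A, C, D, G, H, K, N, O}, which has 8 states.

8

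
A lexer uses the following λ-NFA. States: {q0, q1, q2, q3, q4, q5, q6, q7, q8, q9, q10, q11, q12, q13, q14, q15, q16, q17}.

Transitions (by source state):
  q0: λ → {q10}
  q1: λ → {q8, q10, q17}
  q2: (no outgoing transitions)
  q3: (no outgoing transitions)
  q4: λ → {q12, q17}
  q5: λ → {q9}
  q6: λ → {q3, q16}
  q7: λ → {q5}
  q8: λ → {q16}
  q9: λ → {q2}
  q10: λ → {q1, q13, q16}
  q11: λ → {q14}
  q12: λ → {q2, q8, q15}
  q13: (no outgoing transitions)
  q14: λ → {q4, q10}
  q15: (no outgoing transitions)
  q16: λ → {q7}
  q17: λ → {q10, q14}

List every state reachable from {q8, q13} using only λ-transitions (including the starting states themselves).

{q2, q5, q7, q8, q9, q13, q16}

Start with {q8, q13}.
From q8 via λ: add q16.
From q16 via λ: add q7.
From q7 via λ: add q5.
From q5 via λ: add q9.
From q9 via λ: add q2.
No new states can be added; the closed set is {q2, q5, q7, q8, q9, q13, q16}.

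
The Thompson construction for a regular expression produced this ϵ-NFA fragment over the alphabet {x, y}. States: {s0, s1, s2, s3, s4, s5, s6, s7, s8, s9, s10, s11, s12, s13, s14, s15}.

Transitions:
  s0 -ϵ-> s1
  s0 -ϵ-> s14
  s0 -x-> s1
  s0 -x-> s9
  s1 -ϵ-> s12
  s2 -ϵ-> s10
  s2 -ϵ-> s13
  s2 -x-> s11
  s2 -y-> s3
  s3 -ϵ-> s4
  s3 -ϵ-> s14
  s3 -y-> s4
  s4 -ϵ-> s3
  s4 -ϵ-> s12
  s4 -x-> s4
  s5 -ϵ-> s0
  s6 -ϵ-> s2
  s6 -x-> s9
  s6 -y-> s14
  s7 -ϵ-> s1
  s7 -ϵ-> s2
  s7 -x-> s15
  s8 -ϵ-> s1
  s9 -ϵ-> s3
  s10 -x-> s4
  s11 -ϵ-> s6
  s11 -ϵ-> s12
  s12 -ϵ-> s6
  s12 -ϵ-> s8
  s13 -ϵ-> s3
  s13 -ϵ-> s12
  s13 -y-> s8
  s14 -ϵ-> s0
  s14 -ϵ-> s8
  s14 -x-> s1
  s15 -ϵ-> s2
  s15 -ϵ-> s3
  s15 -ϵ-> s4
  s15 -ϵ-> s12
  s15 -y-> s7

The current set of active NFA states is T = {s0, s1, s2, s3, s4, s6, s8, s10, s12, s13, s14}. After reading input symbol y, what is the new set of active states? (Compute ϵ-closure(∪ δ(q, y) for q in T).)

{s0, s1, s2, s3, s4, s6, s8, s10, s12, s13, s14}

s2 on y → {s3}.
s3 on y → {s4}.
s6 on y → {s14}.
s13 on y → {s8}.
No y-transition from s0, s1, s4, s8, s10, s12, s14.
Union after reading y: {s3, s4, s8, s14}.
Now take the ϵ-closure:
From s4 via ϵ: add s12.
From s8 via ϵ: add s1.
From s14 via ϵ: add s0.
From s12 via ϵ: add s6.
From s6 via ϵ: add s2.
From s2 via ϵ: add s10, s13.
No new states can be added; the closed set is {s0, s1, s2, s3, s4, s6, s8, s10, s12, s13, s14}.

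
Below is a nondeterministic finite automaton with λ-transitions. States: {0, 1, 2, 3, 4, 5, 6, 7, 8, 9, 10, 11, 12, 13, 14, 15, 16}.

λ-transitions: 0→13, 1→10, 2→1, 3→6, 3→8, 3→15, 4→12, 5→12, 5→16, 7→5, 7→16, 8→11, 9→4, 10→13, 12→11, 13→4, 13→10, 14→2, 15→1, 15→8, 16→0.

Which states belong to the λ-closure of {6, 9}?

Start with {6, 9}.
From 9 via λ: add 4.
From 4 via λ: add 12.
From 12 via λ: add 11.
No new states can be added; the closed set is {4, 6, 9, 11, 12}.

{4, 6, 9, 11, 12}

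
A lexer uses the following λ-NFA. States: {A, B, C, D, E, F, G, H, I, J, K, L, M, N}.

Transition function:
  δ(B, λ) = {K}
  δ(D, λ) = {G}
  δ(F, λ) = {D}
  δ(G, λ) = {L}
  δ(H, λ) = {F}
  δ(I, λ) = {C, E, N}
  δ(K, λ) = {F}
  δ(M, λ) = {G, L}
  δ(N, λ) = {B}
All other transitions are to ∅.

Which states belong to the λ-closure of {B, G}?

{B, D, F, G, K, L}

Start with {B, G}.
From B via λ: add K.
From G via λ: add L.
From K via λ: add F.
From F via λ: add D.
No new states can be added; the closed set is {B, D, F, G, K, L}.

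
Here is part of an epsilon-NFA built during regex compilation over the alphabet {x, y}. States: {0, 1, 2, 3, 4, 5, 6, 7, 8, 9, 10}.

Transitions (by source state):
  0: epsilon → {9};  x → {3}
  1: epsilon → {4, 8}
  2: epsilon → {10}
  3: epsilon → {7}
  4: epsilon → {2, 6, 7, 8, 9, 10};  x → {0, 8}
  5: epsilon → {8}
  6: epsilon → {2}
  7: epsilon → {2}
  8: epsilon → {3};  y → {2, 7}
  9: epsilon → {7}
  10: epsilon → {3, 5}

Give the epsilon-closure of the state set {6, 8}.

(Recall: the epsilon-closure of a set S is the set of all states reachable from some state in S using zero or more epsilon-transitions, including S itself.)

Start with {6, 8}.
From 6 via epsilon: add 2.
From 8 via epsilon: add 3.
From 2 via epsilon: add 10.
From 3 via epsilon: add 7.
From 10 via epsilon: add 5.
No new states can be added; the closed set is {2, 3, 5, 6, 7, 8, 10}.

{2, 3, 5, 6, 7, 8, 10}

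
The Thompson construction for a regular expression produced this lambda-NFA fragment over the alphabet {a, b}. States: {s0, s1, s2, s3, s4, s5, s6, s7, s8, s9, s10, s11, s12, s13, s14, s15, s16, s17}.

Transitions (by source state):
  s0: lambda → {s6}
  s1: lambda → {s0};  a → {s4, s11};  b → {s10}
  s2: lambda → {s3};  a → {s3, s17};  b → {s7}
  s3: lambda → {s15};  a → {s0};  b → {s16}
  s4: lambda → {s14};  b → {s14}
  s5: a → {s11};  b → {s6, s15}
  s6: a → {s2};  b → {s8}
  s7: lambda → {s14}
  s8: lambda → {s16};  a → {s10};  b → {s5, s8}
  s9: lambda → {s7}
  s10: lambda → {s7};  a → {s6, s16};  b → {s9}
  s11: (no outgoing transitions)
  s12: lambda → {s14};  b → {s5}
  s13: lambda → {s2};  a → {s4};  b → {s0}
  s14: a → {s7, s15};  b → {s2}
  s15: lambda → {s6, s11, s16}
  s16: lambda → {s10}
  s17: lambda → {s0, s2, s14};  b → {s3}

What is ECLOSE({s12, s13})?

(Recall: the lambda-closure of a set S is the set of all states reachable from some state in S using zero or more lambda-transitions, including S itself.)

Start with {s12, s13}.
From s12 via lambda: add s14.
From s13 via lambda: add s2.
From s2 via lambda: add s3.
From s3 via lambda: add s15.
From s15 via lambda: add s6, s11, s16.
From s16 via lambda: add s10.
From s10 via lambda: add s7.
No new states can be added; the closed set is {s2, s3, s6, s7, s10, s11, s12, s13, s14, s15, s16}.

{s2, s3, s6, s7, s10, s11, s12, s13, s14, s15, s16}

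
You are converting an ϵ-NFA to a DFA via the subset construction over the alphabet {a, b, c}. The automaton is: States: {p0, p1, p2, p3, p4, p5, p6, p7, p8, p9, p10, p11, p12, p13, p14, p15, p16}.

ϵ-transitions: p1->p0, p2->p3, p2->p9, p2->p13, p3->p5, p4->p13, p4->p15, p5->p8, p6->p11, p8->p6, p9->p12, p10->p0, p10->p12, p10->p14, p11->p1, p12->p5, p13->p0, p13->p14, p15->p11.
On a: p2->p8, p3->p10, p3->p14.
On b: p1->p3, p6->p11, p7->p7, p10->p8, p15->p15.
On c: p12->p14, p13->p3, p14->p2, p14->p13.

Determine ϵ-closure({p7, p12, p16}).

{p0, p1, p5, p6, p7, p8, p11, p12, p16}

Start with {p7, p12, p16}.
From p12 via ϵ: add p5.
From p5 via ϵ: add p8.
From p8 via ϵ: add p6.
From p6 via ϵ: add p11.
From p11 via ϵ: add p1.
From p1 via ϵ: add p0.
No new states can be added; the closed set is {p0, p1, p5, p6, p7, p8, p11, p12, p16}.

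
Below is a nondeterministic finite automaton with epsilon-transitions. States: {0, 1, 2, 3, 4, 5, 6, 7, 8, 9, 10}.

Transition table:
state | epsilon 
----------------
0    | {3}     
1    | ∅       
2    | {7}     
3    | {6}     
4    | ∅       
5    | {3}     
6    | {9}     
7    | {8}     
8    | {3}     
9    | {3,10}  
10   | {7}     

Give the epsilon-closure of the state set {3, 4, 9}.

Start with {3, 4, 9}.
From 3 via epsilon: add 6.
From 9 via epsilon: add 10.
From 10 via epsilon: add 7.
From 7 via epsilon: add 8.
No new states can be added; the closed set is {3, 4, 6, 7, 8, 9, 10}.

{3, 4, 6, 7, 8, 9, 10}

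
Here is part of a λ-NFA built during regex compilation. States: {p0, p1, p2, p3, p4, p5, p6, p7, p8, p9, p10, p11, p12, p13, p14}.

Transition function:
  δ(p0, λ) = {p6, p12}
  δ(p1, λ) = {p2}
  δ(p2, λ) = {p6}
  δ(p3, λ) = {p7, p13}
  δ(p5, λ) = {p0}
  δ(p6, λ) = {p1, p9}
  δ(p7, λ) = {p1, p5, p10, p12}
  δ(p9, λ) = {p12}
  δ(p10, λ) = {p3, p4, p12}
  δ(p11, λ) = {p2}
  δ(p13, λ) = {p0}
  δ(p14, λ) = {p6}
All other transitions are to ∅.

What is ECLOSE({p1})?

Start with {p1}.
From p1 via λ: add p2.
From p2 via λ: add p6.
From p6 via λ: add p9.
From p9 via λ: add p12.
No new states can be added; the closed set is {p1, p2, p6, p9, p12}.

{p1, p2, p6, p9, p12}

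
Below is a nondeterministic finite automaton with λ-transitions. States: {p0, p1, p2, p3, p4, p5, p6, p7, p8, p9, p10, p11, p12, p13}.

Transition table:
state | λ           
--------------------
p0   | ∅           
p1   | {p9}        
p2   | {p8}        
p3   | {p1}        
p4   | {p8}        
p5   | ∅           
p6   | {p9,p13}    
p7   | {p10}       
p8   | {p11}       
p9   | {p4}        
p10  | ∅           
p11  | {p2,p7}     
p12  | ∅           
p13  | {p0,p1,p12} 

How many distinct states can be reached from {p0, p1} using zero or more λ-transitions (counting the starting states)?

Start with {p0, p1}.
From p1 via λ: add p9.
From p9 via λ: add p4.
From p4 via λ: add p8.
From p8 via λ: add p11.
From p11 via λ: add p2, p7.
From p7 via λ: add p10.
λ-closure = {p0, p1, p2, p4, p7, p8, p9, p10, p11}, which has 9 states.

9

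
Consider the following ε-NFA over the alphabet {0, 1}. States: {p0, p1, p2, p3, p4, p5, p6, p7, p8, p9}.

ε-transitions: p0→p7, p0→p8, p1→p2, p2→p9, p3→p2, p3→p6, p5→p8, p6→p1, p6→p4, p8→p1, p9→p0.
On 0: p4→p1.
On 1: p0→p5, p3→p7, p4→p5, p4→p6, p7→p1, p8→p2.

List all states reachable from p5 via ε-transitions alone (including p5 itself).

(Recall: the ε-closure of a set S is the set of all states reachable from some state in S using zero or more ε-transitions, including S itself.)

{p0, p1, p2, p5, p7, p8, p9}

Start with {p5}.
From p5 via ε: add p8.
From p8 via ε: add p1.
From p1 via ε: add p2.
From p2 via ε: add p9.
From p9 via ε: add p0.
From p0 via ε: add p7.
No new states can be added; the closed set is {p0, p1, p2, p5, p7, p8, p9}.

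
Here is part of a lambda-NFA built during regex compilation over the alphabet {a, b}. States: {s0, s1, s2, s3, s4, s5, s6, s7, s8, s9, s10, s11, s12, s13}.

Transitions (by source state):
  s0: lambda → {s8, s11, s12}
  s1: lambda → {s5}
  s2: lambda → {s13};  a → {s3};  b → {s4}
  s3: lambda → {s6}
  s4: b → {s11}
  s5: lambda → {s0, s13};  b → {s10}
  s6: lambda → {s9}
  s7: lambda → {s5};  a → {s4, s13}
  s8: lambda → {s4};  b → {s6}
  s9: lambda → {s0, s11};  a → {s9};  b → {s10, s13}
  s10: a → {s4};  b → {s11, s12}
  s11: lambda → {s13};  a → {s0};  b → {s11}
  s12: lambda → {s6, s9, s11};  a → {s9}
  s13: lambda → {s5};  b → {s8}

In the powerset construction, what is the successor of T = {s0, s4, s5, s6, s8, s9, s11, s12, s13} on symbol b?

s4 on b → {s11}.
s5 on b → {s10}.
s8 on b → {s6}.
s9 on b → {s10, s13}.
s11 on b → {s11}.
s13 on b → {s8}.
No b-transition from s0, s6, s12.
Union after reading b: {s6, s8, s10, s11, s13}.
Now take the lambda-closure:
From s6 via lambda: add s9.
From s8 via lambda: add s4.
From s13 via lambda: add s5.
From s5 via lambda: add s0.
From s0 via lambda: add s12.
No new states can be added; the closed set is {s0, s4, s5, s6, s8, s9, s10, s11, s12, s13}.

{s0, s4, s5, s6, s8, s9, s10, s11, s12, s13}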